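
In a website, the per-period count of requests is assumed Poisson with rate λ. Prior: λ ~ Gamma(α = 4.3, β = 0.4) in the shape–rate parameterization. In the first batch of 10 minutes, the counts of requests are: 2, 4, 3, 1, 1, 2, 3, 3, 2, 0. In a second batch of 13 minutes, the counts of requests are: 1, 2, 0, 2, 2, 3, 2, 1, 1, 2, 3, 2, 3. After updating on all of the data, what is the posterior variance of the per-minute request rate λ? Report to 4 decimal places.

With a Gamma(shape α, rate β) prior, the Poisson likelihood is conjugate: the posterior is Gamma(α + ΣXᵢ, β + n).
Batch 1: sum of counts S = 21 over n = 10 minutes.
After batch 1: Gamma(α+S, β+n) = Gamma(4.3+21, 0.4+10) = Gamma(25.3, 10.4).
Batch 2: sum of counts S = 24 over n = 13 minutes.
After batch 2: Gamma(α+S, β+n) = Gamma(25.3+24, 10.4+13) = Gamma(49.3, 23.4).
Var = α/β² = 49.3/23.4² = 0.0900.

0.0900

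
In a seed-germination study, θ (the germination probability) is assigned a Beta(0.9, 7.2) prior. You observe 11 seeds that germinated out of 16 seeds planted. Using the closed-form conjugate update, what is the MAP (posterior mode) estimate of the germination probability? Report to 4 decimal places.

The Beta prior is conjugate to a Binomial/Bernoulli likelihood; the update adds successes to α and failures to β.
Posterior: Beta(α+k, β+n−k) = Beta(0.9+11, 7.2+5) = Beta(11.9, 12.2).
Mode of Beta(a,b) for a,b>1 is (a−1)/(a+b−2) = 10.9/22.1 = 0.4932.

0.4932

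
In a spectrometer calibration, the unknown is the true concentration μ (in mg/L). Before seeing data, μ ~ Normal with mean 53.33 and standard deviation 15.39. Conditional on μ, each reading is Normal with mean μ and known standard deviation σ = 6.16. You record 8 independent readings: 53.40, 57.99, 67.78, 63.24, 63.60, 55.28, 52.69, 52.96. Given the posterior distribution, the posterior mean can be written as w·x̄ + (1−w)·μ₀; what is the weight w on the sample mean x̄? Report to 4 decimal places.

0.9804

For Normal data with known variance σ², a Normal(μ₀, σ₀²) prior on μ is conjugate. Posterior precision = 1/σ₀² + n/σ²; posterior mean is the precision-weighted average of μ₀ and x̄.
σ₀² = 15.39² = 236.8521, σ² = 6.16² = 37.9456. Prior precision 1/σ₀² = 1/236.8521; data precision n/σ² = 8/37.9456.
w = (n/σ²)/(1/σ₀² + n/σ²) = n·σ₀²/(σ² + n·σ₀²) = 8·236.8521/(37.9456 + 8·236.8521) = 1894.8168/1932.7624 = 0.9804.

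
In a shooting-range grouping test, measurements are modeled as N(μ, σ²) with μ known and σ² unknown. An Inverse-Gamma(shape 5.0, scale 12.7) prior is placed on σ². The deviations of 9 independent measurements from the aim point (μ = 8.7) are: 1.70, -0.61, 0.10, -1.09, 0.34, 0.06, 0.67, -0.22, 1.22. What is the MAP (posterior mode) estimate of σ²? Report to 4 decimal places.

1.5221

With known mean μ and an Inverse-Gamma(α, β) prior on σ², the Normal likelihood is conjugate: posterior is Inv-Gamma(α + n/2, β + Σ(xᵢ−μ)²/2).
Σ(xᵢ−μ)² = (1.70)² + (-0.61)² + (0.10)² + (-1.09)² + (0.34)² + (0.06)² + (0.67)² + (-0.22)² + (1.22)² = 6.5651.
Posterior: Inv-Gamma(5.0 + 9/2, 12.7 + 6.5651/2) = Inv-Gamma(9.50, 15.98255).
Mode = β/(α+1) = 15.98255/10.50 = 1.5221.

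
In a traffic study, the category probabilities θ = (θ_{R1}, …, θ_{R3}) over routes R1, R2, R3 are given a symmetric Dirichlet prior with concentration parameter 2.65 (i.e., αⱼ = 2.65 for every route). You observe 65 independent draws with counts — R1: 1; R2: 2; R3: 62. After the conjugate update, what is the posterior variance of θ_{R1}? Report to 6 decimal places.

The Dirichlet prior is conjugate to the Multinomial likelihood: each posterior αⱼ = prior αⱼ + observed count nⱼ.
Posterior concentration: (3.65, 4.65, 64.65), total = 72.95.
Var[θ_j] = α_j(Σα−α_j)/((Σα)²(Σα+1)) = 3.65·69.30/(72.95²·73.95) = 0.000643.

0.000643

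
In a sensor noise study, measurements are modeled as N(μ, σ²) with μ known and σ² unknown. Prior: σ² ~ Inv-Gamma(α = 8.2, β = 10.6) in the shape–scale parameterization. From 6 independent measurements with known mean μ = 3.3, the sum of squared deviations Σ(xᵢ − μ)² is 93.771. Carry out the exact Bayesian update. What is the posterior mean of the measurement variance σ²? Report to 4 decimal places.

5.6358

With known mean μ and an Inverse-Gamma(α, β) prior on σ², the Normal likelihood is conjugate: posterior is Inv-Gamma(α + n/2, β + Σ(xᵢ−μ)²/2).
Posterior: Inv-Gamma(8.2 + 6/2, 10.6 + 93.771/2) = Inv-Gamma(11.20, 57.4855).
E[σ²|data] = β/(α−1) = 57.4855/10.20 = 5.6358.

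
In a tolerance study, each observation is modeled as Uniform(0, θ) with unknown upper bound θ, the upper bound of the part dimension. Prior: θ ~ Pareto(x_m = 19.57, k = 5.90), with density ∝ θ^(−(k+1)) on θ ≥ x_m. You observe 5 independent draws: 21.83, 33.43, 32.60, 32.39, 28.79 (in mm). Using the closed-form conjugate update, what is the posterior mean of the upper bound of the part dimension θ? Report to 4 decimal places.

A Pareto(scale x_m, shape k) prior on the upper bound θ of Uniform(0, θ) is conjugate: posterior is Pareto(max(x_m, max xᵢ), k + n).
Sample maximum = 33.43; prior scale x_m = 19.57 → posterior scale = max = 33.43.
Posterior shape = 5.90 + 5 = 10.90.
E[θ|data] = k·x_m/(k−1) = 10.90·33.43/9.90 = 36.8068.

36.8068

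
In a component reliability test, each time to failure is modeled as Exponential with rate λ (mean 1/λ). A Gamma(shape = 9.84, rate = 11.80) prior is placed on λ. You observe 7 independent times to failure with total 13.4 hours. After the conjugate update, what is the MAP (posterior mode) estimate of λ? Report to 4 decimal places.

0.6286

With a Gamma(shape α, rate β) prior on the exponential rate λ, the posterior after n observations with total T = Σxᵢ is Gamma(α+n, β+T).
Posterior: Gamma(9.84+7, 11.80+13.4) = Gamma(16.84, 25.20).
Mode = (α−1)/β = 0.6286.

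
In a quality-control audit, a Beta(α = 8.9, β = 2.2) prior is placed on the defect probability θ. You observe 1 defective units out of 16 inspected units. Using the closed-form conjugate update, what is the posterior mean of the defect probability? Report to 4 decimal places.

The Beta prior is conjugate to a Binomial/Bernoulli likelihood; the update adds successes to α and failures to β.
Posterior: Beta(α+k, β+n−k) = Beta(8.9+1, 2.2+15) = Beta(9.9, 17.2).
Posterior mean = α/(α+β) = 9.9/27.1 = 0.3653.

0.3653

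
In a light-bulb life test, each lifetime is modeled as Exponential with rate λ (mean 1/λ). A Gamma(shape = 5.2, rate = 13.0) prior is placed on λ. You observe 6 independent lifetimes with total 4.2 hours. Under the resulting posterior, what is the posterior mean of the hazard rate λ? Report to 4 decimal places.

With a Gamma(shape α, rate β) prior on the exponential rate λ, the posterior after n observations with total T = Σxᵢ is Gamma(α+n, β+T).
Posterior: Gamma(5.2+6, 13.0+4.2) = Gamma(11.2, 17.2).
Posterior mean of λ = α/β = 11.2/17.2 = 0.6512.

0.6512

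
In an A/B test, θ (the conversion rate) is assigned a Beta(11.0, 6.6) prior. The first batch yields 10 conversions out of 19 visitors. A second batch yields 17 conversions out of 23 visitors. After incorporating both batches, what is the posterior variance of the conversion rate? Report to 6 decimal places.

The Beta prior is conjugate to a Binomial/Bernoulli likelihood; the update adds successes to α and failures to β.
After batch 1: Beta(11.0+10, 6.6+9) = Beta(21.0, 15.6).
After batch 2: Beta(21.0+17, 15.6+6) = Beta(38.0, 21.6).
Var = αβ/((α+β)²(α+β+1)) = 38.0·21.6/(59.6²·60.6) = 0.003813.

0.003813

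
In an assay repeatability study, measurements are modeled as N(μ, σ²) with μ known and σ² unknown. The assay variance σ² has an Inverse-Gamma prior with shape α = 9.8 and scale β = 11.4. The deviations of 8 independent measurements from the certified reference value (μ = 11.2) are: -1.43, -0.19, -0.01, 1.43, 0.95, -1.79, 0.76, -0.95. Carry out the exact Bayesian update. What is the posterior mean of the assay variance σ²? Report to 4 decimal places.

1.2700

With known mean μ and an Inverse-Gamma(α, β) prior on σ², the Normal likelihood is conjugate: posterior is Inv-Gamma(α + n/2, β + Σ(xᵢ−μ)²/2).
Σ(xᵢ−μ)² = (-1.43)² + (-0.19)² + (-0.01)² + (1.43)² + (0.95)² + (-1.79)² + (0.76)² + (-0.95)² = 9.7127.
Posterior: Inv-Gamma(9.8 + 8/2, 11.4 + 9.7127/2) = Inv-Gamma(13.80, 16.25635).
E[σ²|data] = β/(α−1) = 16.25635/12.80 = 1.2700.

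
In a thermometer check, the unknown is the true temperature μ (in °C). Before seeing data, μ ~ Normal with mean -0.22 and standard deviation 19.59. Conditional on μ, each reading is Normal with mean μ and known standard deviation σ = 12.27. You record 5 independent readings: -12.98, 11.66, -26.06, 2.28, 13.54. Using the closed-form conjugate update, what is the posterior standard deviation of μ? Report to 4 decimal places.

5.2839

For Normal data with known variance σ², a Normal(μ₀, σ₀²) prior on μ is conjugate. Posterior precision = 1/σ₀² + n/σ²; posterior mean is the precision-weighted average of μ₀ and x̄.
σ₀² = 19.59² = 383.7681, σ² = 12.27² = 150.5529; σ² + n·σ₀² = 150.5529 + 5·383.7681 = 2069.3934.
Posterior precision = 1/σ₀² + n/σ² = 1/383.7681 + 5/150.5529 = (σ² + n·σ₀²)/(σ₀²σ²) = 2069.3934/(383.7681·150.5529); posterior variance σₙ² = σ₀²σ²/(σ² + n·σ₀²) = 383.7681·150.5529/2069.3934 = 27.919969.
Posterior SD = √σₙ² = √(383.7681·150.5529/2069.3934) = 5.2839.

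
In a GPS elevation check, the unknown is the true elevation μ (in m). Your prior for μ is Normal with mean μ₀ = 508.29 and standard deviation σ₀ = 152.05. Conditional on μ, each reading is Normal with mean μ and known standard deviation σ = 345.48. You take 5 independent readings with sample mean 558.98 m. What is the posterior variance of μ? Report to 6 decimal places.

For Normal data with known variance σ², a Normal(μ₀, σ₀²) prior on μ is conjugate. Posterior precision = 1/σ₀² + n/σ²; posterior mean is the precision-weighted average of μ₀ and x̄.
σ₀² = 152.05² = 23119.2025, σ² = 345.48² = 119356.4304; σ² + n·σ₀² = 119356.4304 + 5·23119.2025 = 234952.4429.
Posterior precision = 1/σ₀² + n/σ² = 1/23119.2025 + 5/119356.4304 = (σ² + n·σ₀²)/(σ₀²σ²) = 234952.4429/(23119.2025·119356.4304); posterior variance σₙ² = σ₀²σ²/(σ² + n·σ₀²) = 23119.2025·119356.4304/234952.4429 = 11744.612867.

11744.612867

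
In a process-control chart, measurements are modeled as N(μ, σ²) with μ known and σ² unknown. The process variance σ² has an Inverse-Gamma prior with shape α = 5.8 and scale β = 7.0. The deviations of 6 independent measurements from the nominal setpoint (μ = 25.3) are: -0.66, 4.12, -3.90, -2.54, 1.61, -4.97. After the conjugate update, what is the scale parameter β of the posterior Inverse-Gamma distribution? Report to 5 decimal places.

40.18230

With known mean μ and an Inverse-Gamma(α, β) prior on σ², the Normal likelihood is conjugate: posterior is Inv-Gamma(α + n/2, β + Σ(xᵢ−μ)²/2).
Σ(xᵢ−μ)² = (-0.66)² + (4.12)² + (-3.90)² + (-2.54)² + (1.61)² + (-4.97)² = 66.3646.
Posterior: Inv-Gamma(5.8 + 6/2, 7.0 + 66.3646/2) = Inv-Gamma(8.80, 40.18230).
Posterior β = 40.18230.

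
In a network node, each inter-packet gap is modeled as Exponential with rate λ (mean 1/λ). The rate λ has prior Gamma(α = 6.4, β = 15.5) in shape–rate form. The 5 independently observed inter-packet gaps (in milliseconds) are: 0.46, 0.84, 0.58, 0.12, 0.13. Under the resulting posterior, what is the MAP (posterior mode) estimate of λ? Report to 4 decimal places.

With a Gamma(shape α, rate β) prior on the exponential rate λ, the posterior after n observations with total T = Σxᵢ is Gamma(α+n, β+T).
Sum of observations T = 2.13 milliseconds; n = 5.
Posterior: Gamma(6.4+5, 15.5+2.13) = Gamma(11.4, 17.63).
Mode = (α−1)/β = 0.5899.

0.5899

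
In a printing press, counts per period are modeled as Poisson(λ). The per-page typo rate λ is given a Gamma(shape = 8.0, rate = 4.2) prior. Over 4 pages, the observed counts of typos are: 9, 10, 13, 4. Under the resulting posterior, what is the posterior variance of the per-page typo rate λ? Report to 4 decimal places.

With a Gamma(shape α, rate β) prior, the Poisson likelihood is conjugate: the posterior is Gamma(α + ΣXᵢ, β + n).
Sum of counts S = 36 over n = 4 pages.
Posterior: Gamma(α+S, β+n) = Gamma(8.0+36, 4.2+4) = Gamma(44.0, 8.2).
Var = α/β² = 44.0/8.2² = 0.6544.

0.6544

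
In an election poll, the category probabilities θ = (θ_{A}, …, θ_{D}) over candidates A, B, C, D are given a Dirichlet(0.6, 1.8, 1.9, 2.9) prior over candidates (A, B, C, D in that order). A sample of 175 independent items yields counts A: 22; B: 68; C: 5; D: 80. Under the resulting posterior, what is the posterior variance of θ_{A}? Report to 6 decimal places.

The Dirichlet prior is conjugate to the Multinomial likelihood: each posterior αⱼ = prior αⱼ + observed count nⱼ.
Posterior concentration: (22.6, 69.8, 6.9, 82.9), total = 182.2.
Var[θ_j] = α_j(Σα−α_j)/((Σα)²(Σα+1)) = 22.6·159.6/(182.2²·183.2) = 0.000593.

0.000593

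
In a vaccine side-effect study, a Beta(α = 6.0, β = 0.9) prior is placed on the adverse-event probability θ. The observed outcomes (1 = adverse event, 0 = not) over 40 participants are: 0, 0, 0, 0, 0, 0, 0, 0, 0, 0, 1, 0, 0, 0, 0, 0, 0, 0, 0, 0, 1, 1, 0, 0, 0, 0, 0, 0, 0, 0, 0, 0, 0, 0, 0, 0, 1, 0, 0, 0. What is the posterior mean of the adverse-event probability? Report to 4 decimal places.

The Beta prior is conjugate to a Binomial/Bernoulli likelihood; the update adds successes to α and failures to β.
Posterior: Beta(α+k, β+n−k) = Beta(6.0+4, 0.9+36) = Beta(10.0, 36.9).
Posterior mean = α/(α+β) = 10.0/46.9 = 0.2132.

0.2132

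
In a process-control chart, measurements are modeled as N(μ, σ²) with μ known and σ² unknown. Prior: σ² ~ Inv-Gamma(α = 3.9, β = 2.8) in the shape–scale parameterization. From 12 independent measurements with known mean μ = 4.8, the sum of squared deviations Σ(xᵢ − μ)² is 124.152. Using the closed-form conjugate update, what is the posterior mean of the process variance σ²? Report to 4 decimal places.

7.2894

With known mean μ and an Inverse-Gamma(α, β) prior on σ², the Normal likelihood is conjugate: posterior is Inv-Gamma(α + n/2, β + Σ(xᵢ−μ)²/2).
Posterior: Inv-Gamma(3.9 + 12/2, 2.8 + 124.152/2) = Inv-Gamma(9.90, 64.8760).
E[σ²|data] = β/(α−1) = 64.8760/8.90 = 7.2894.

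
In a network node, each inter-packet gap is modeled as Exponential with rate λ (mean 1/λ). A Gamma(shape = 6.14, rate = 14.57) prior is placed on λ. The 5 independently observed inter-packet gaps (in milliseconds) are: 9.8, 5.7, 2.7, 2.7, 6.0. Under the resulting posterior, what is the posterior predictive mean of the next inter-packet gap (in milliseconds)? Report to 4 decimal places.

4.0897

With a Gamma(shape α, rate β) prior on the exponential rate λ, the posterior after n observations with total T = Σxᵢ is Gamma(α+n, β+T).
Sum of observations T = 26.9 milliseconds; n = 5.
Posterior: Gamma(6.14+5, 14.57+26.9) = Gamma(11.14, 41.47).
The predictive distribution for the next observation is Lomax; its mean is β/(α−1) = 41.47/10.14 = 4.0897.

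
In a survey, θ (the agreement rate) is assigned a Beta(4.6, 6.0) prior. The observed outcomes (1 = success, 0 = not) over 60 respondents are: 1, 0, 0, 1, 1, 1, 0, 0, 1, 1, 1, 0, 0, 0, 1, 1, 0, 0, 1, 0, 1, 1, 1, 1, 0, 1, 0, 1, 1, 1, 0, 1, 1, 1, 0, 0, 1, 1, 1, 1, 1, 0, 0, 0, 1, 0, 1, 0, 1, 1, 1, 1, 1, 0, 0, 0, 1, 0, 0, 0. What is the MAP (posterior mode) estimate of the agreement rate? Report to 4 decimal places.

The Beta prior is conjugate to a Binomial/Bernoulli likelihood; the update adds successes to α and failures to β.
Posterior: Beta(α+k, β+n−k) = Beta(4.6+34, 6.0+26) = Beta(38.6, 32.0).
Mode of Beta(a,b) for a,b>1 is (a−1)/(a+b−2) = 37.6/68.6 = 0.5481.

0.5481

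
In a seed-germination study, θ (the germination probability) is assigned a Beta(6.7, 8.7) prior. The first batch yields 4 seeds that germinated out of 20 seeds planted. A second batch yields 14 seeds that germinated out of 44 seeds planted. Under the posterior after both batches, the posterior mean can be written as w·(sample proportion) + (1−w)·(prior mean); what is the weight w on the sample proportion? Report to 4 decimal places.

0.8060

The Beta prior is conjugate to a Binomial/Bernoulli likelihood; the update adds successes to α and failures to β.
Total number of seeds planted: n = 20 + 44 = 64.
Posterior mean = (α₀+k)/(α₀+β₀+n) = [n/(α₀+β₀+n)]·(k/n) + [(α₀+β₀)/(α₀+β₀+n)]·α₀/(α₀+β₀), so only n and the prior enter the weight.
The weight on the data is w = n/(α₀+β₀+n) = 64/(6.7+8.7+64) = 64/79.4 = 0.8060.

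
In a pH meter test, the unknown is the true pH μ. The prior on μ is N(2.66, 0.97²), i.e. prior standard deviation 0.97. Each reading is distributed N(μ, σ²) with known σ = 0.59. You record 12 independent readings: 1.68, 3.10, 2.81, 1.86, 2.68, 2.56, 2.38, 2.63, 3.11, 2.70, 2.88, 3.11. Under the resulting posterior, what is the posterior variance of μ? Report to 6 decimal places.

For Normal data with known variance σ², a Normal(μ₀, σ₀²) prior on μ is conjugate. Posterior precision = 1/σ₀² + n/σ²; posterior mean is the precision-weighted average of μ₀ and x̄.
σ₀² = 0.97² = 0.9409, σ² = 0.59² = 0.3481; σ² + n·σ₀² = 0.3481 + 12·0.9409 = 11.6389.
Posterior precision = 1/σ₀² + n/σ² = 1/0.9409 + 12/0.3481 = (σ² + n·σ₀²)/(σ₀²σ²) = 11.6389/(0.9409·0.3481); posterior variance σₙ² = σ₀²σ²/(σ² + n·σ₀²) = 0.9409·0.3481/11.6389 = 0.028141.

0.028141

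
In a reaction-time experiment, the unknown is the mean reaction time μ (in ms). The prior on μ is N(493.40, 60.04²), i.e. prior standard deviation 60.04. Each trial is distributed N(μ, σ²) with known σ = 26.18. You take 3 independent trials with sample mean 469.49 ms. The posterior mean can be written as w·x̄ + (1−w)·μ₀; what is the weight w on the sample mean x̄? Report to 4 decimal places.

0.9404

For Normal data with known variance σ², a Normal(μ₀, σ₀²) prior on μ is conjugate. Posterior precision = 1/σ₀² + n/σ²; posterior mean is the precision-weighted average of μ₀ and x̄.
σ₀² = 60.04² = 3604.8016, σ² = 26.18² = 685.3924. Prior precision 1/σ₀² = 1/3604.8016; data precision n/σ² = 3/685.3924.
w = (n/σ²)/(1/σ₀² + n/σ²) = n·σ₀²/(σ² + n·σ₀²) = 3·3604.8016/(685.3924 + 3·3604.8016) = 10814.4048/11499.7972 = 0.9404.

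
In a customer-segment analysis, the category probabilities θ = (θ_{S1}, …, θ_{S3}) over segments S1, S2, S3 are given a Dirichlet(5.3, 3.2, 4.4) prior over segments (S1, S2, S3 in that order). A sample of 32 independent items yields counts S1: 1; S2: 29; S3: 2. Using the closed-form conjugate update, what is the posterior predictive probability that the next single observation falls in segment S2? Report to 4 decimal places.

The Dirichlet prior is conjugate to the Multinomial likelihood: each posterior αⱼ = prior αⱼ + observed count nⱼ.
Posterior concentration: (6.3, 32.2, 6.4), total = 44.9.
P(next = S2 | data) = α_{S2}/Σα = 0.7171.

0.7171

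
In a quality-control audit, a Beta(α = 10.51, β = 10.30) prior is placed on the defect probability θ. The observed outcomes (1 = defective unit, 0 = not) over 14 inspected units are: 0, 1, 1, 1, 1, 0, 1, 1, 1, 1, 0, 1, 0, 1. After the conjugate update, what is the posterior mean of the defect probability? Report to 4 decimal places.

The Beta prior is conjugate to a Binomial/Bernoulli likelihood; the update adds successes to α and failures to β.
Posterior: Beta(α+k, β+n−k) = Beta(10.51+10, 10.30+4) = Beta(20.51, 14.30).
Posterior mean = α/(α+β) = 20.51/34.81 = 0.5892.

0.5892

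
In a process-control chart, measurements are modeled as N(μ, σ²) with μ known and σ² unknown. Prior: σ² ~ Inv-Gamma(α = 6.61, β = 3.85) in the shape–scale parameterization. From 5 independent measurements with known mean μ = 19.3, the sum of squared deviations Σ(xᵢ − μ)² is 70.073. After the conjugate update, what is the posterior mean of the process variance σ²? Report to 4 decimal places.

4.7949

With known mean μ and an Inverse-Gamma(α, β) prior on σ², the Normal likelihood is conjugate: posterior is Inv-Gamma(α + n/2, β + Σ(xᵢ−μ)²/2).
Posterior: Inv-Gamma(6.61 + 5/2, 3.85 + 70.073/2) = Inv-Gamma(9.11, 38.8865).
E[σ²|data] = β/(α−1) = 38.8865/8.11 = 4.7949.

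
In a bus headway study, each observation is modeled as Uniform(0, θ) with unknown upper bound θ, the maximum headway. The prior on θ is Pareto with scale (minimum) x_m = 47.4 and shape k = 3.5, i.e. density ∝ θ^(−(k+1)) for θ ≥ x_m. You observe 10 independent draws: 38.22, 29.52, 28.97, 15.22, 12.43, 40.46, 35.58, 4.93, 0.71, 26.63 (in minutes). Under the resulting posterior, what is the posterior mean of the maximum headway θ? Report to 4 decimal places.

A Pareto(scale x_m, shape k) prior on the upper bound θ of Uniform(0, θ) is conjugate: posterior is Pareto(max(x_m, max xᵢ), k + n).
Sample maximum = 40.46; prior scale x_m = 47.4 → posterior scale = max = 47.40.
Posterior shape = 3.5 + 10 = 13.5.
E[θ|data] = k·x_m/(k−1) = 13.5·47.40/12.5 = 51.1920.

51.1920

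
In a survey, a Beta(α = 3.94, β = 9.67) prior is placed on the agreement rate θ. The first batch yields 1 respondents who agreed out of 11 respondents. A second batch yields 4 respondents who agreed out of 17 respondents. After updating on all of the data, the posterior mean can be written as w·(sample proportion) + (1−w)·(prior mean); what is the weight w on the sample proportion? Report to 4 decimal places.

0.6729

The Beta prior is conjugate to a Binomial/Bernoulli likelihood; the update adds successes to α and failures to β.
Total number of respondents: n = 11 + 17 = 28.
Posterior mean = (α₀+k)/(α₀+β₀+n) = [n/(α₀+β₀+n)]·(k/n) + [(α₀+β₀)/(α₀+β₀+n)]·α₀/(α₀+β₀), so only n and the prior enter the weight.
The weight on the data is w = n/(α₀+β₀+n) = 28/(3.94+9.67+28) = 28/41.61 = 0.6729.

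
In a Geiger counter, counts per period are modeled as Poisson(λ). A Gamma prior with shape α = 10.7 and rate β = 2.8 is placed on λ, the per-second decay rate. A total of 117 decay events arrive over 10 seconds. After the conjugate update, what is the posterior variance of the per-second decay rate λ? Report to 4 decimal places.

0.7794

With a Gamma(shape α, rate β) prior, the Poisson likelihood is conjugate: the posterior is Gamma(α + ΣXᵢ, β + n).
Posterior: Gamma(α+S, β+n) = Gamma(10.7+117, 2.8+10) = Gamma(127.7, 12.8).
Var = α/β² = 127.7/12.8² = 0.7794.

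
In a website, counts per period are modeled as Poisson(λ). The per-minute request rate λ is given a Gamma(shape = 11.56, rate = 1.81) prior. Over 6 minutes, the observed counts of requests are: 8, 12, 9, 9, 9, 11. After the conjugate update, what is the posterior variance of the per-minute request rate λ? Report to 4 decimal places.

With a Gamma(shape α, rate β) prior, the Poisson likelihood is conjugate: the posterior is Gamma(α + ΣXᵢ, β + n).
Sum of counts S = 58 over n = 6 minutes.
Posterior: Gamma(α+S, β+n) = Gamma(11.56+58, 1.81+6) = Gamma(69.56, 7.81).
Var = α/β² = 69.56/7.81² = 1.1404.

1.1404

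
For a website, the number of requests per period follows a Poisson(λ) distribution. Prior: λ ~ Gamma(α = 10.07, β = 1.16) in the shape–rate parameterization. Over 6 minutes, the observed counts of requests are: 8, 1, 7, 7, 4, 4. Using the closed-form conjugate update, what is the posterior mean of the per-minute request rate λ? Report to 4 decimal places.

With a Gamma(shape α, rate β) prior, the Poisson likelihood is conjugate: the posterior is Gamma(α + ΣXᵢ, β + n).
Sum of counts S = 31 over n = 6 minutes.
Posterior: Gamma(α+S, β+n) = Gamma(10.07+31, 1.16+6) = Gamma(41.07, 7.16).
Posterior mean = α/β = 41.07/7.16 = 5.7360.

5.7360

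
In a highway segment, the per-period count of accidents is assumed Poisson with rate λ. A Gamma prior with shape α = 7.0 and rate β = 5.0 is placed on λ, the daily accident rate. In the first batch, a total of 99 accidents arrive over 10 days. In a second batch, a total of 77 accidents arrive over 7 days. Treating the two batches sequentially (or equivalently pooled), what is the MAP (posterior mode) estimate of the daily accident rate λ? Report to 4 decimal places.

With a Gamma(shape α, rate β) prior, the Poisson likelihood is conjugate: the posterior is Gamma(α + ΣXᵢ, β + n).
After batch 1: Gamma(α+S, β+n) = Gamma(7.0+99, 5.0+10) = Gamma(106.0, 15.0).
After batch 2: Gamma(α+S, β+n) = Gamma(106.0+77, 15.0+7) = Gamma(183.0, 22.0).
Mode of Gamma(α,β) for α≥1 is (α−1)/β = 182.0/22.0 = 8.2727.

8.2727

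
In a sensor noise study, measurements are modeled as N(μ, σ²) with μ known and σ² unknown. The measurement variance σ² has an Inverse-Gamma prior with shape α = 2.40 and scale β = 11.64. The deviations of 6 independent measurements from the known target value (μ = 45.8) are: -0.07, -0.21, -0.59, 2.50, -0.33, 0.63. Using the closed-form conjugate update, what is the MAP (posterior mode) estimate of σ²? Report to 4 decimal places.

2.3776

With known mean μ and an Inverse-Gamma(α, β) prior on σ², the Normal likelihood is conjugate: posterior is Inv-Gamma(α + n/2, β + Σ(xᵢ−μ)²/2).
Σ(xᵢ−μ)² = (-0.07)² + (-0.21)² + (-0.59)² + (2.50)² + (-0.33)² + (0.63)² = 7.1529.
Posterior: Inv-Gamma(2.40 + 6/2, 11.64 + 7.1529/2) = Inv-Gamma(5.40, 15.21645).
Mode = β/(α+1) = 15.21645/6.40 = 2.3776.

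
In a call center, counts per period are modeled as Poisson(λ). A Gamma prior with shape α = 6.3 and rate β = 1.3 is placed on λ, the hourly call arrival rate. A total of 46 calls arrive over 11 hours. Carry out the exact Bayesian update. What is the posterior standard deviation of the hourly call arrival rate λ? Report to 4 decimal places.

With a Gamma(shape α, rate β) prior, the Poisson likelihood is conjugate: the posterior is Gamma(α + ΣXᵢ, β + n).
Posterior: Gamma(α+S, β+n) = Gamma(6.3+46, 1.3+11) = Gamma(52.3, 12.3).
SD = √α/β = √52.3/12.3 = 0.5880.

0.5880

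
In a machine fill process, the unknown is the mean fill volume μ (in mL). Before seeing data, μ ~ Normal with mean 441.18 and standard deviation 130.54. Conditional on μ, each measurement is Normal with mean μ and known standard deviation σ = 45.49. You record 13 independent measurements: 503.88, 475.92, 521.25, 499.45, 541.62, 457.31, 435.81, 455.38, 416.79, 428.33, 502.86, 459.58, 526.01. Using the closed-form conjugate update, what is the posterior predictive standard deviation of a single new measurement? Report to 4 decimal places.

For Normal data with known variance σ², a Normal(μ₀, σ₀²) prior on μ is conjugate. Posterior precision = 1/σ₀² + n/σ²; posterior mean is the precision-weighted average of μ₀ and x̄.
σ₀² = 130.54² = 17040.6916, σ² = 45.49² = 2069.3401; σ² + n·σ₀² = 2069.3401 + 13·17040.6916 = 223598.3309.
Posterior precision = 1/σ₀² + n/σ² = 1/17040.6916 + 13/2069.3401 = (σ² + n·σ₀²)/(σ₀²σ²) = 223598.3309/(17040.6916·2069.3401); posterior variance σₙ² = σ₀²σ²/(σ² + n·σ₀²) = 17040.6916·2069.3401/223598.3309 = 157.706841.
Predictive variance for one new observation = σₙ² + σ² = 17040.6916·2069.3401/223598.3309 + 2069.3401 = σ²·(σ₀² + 223598.3309)/223598.3309 = 2069.3401·240639.0225/223598.3309 = 2227.046941; SD = √(2069.3401·240639.0225/223598.3309) = 47.1916.

47.1916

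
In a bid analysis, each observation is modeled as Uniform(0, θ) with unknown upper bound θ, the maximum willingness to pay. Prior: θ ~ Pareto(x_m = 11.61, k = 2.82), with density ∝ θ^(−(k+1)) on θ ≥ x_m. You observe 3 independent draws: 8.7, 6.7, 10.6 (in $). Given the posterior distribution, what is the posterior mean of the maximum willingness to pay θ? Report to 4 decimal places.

14.0187

A Pareto(scale x_m, shape k) prior on the upper bound θ of Uniform(0, θ) is conjugate: posterior is Pareto(max(x_m, max xᵢ), k + n).
Sample maximum = 10.6; prior scale x_m = 11.61 → posterior scale = max = 11.61.
Posterior shape = 2.82 + 3 = 5.82.
E[θ|data] = k·x_m/(k−1) = 5.82·11.61/4.82 = 14.0187.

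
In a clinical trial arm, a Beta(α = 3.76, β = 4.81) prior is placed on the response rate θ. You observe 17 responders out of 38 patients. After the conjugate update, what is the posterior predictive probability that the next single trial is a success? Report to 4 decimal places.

0.4458

The Beta prior is conjugate to a Binomial/Bernoulli likelihood; the update adds successes to α and failures to β.
Posterior: Beta(α+k, β+n−k) = Beta(3.76+17, 4.81+21) = Beta(20.76, 25.81).
For a single future Bernoulli trial, P(success | data) = α/(α+β) = 0.4458.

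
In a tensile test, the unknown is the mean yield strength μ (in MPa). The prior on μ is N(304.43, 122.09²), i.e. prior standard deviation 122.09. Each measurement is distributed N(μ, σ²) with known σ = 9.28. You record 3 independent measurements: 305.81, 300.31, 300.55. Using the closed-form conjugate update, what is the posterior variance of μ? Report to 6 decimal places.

For Normal data with known variance σ², a Normal(μ₀, σ₀²) prior on μ is conjugate. Posterior precision = 1/σ₀² + n/σ²; posterior mean is the precision-weighted average of μ₀ and x̄.
σ₀² = 122.09² = 14905.9681, σ² = 9.28² = 86.1184; σ² + n·σ₀² = 86.1184 + 3·14905.9681 = 44804.0227.
Posterior precision = 1/σ₀² + n/σ² = 1/14905.9681 + 3/86.1184 = (σ² + n·σ₀²)/(σ₀²σ²) = 44804.0227/(14905.9681·86.1184); posterior variance σₙ² = σ₀²σ²/(σ² + n·σ₀²) = 14905.9681·86.1184/44804.0227 = 28.650957.

28.650957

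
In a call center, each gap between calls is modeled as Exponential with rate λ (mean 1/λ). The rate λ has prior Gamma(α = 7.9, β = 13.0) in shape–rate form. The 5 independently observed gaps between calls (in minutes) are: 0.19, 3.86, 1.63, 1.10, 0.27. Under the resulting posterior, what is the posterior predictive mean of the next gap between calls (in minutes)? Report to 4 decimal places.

1.6849

With a Gamma(shape α, rate β) prior on the exponential rate λ, the posterior after n observations with total T = Σxᵢ is Gamma(α+n, β+T).
Sum of observations T = 7.05 minutes; n = 5.
Posterior: Gamma(7.9+5, 13.0+7.05) = Gamma(12.9, 20.05).
The predictive distribution for the next observation is Lomax; its mean is β/(α−1) = 20.05/11.9 = 1.6849.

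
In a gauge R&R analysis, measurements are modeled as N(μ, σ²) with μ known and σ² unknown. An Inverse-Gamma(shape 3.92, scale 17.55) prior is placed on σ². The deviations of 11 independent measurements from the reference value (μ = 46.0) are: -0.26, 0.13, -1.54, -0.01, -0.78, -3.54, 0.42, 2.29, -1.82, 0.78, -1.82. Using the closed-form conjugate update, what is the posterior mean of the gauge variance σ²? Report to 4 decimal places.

3.7619

With known mean μ and an Inverse-Gamma(α, β) prior on σ², the Normal likelihood is conjugate: posterior is Inv-Gamma(α + n/2, β + Σ(xᵢ−μ)²/2).
Σ(xᵢ−μ)² = (-0.26)² + (0.13)² + (-1.54)² + (-0.01)² + (-0.78)² + (-3.54)² + (0.42)² + (2.29)² + (-1.82)² + (0.78)² + (-1.82)² = 28.2499.
Posterior: Inv-Gamma(3.92 + 11/2, 17.55 + 28.2499/2) = Inv-Gamma(9.42, 31.67495).
E[σ²|data] = β/(α−1) = 31.67495/8.42 = 3.7619.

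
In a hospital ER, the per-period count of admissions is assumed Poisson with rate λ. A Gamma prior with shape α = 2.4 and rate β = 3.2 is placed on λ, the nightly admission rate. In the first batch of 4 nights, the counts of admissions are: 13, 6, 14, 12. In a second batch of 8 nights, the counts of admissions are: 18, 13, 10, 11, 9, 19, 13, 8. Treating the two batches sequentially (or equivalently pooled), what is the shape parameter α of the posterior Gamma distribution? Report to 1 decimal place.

With a Gamma(shape α, rate β) prior, the Poisson likelihood is conjugate: the posterior is Gamma(α + ΣXᵢ, β + n).
Batch 1: sum of counts S = 45 over n = 4 nights.
After batch 1: Gamma(α+S, β+n) = Gamma(2.4+45, 3.2+4) = Gamma(47.4, 7.2).
Batch 2: sum of counts S = 101 over n = 8 nights.
After batch 2: Gamma(α+S, β+n) = Gamma(47.4+101, 7.2+8) = Gamma(148.4, 15.2).
Posterior α = 148.4.

148.4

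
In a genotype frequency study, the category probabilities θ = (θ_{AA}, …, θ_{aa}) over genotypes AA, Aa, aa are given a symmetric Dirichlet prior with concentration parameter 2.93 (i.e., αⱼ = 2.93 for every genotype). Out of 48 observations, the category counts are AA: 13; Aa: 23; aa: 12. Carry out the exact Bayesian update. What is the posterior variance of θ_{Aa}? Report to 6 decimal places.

The Dirichlet prior is conjugate to the Multinomial likelihood: each posterior αⱼ = prior αⱼ + observed count nⱼ.
Posterior concentration: (15.93, 25.93, 14.93), total = 56.79.
Var[θ_j] = α_j(Σα−α_j)/((Σα)²(Σα+1)) = 25.93·30.86/(56.79²·57.79) = 0.004293.

0.004293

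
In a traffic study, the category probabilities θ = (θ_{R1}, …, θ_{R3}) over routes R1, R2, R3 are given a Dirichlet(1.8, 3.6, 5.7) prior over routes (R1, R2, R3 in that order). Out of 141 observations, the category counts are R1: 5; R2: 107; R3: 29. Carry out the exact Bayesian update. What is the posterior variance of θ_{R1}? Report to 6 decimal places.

0.000279

The Dirichlet prior is conjugate to the Multinomial likelihood: each posterior αⱼ = prior αⱼ + observed count nⱼ.
Posterior concentration: (6.8, 110.6, 34.7), total = 152.1.
Var[θ_j] = α_j(Σα−α_j)/((Σα)²(Σα+1)) = 6.8·145.3/(152.1²·153.1) = 0.000279.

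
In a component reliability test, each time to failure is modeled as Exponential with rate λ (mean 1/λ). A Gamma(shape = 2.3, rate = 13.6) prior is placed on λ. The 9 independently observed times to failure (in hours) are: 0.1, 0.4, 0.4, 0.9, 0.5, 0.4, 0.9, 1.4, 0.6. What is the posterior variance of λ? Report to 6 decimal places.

With a Gamma(shape α, rate β) prior on the exponential rate λ, the posterior after n observations with total T = Σxᵢ is Gamma(α+n, β+T).
Sum of observations T = 5.6 hours; n = 9.
Posterior: Gamma(2.3+9, 13.6+5.6) = Gamma(11.3, 19.2).
Var = α/β² = 0.030653.

0.030653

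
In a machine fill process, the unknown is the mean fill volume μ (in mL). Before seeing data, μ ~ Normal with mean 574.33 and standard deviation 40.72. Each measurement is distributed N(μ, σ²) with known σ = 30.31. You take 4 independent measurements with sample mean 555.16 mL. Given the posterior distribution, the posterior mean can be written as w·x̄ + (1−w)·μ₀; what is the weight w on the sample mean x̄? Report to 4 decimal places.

0.8783

For Normal data with known variance σ², a Normal(μ₀, σ₀²) prior on μ is conjugate. Posterior precision = 1/σ₀² + n/σ²; posterior mean is the precision-weighted average of μ₀ and x̄.
σ₀² = 40.72² = 1658.1184, σ² = 30.31² = 918.6961. Prior precision 1/σ₀² = 1/1658.1184; data precision n/σ² = 4/918.6961.
w = (n/σ²)/(1/σ₀² + n/σ²) = n·σ₀²/(σ² + n·σ₀²) = 4·1658.1184/(918.6961 + 4·1658.1184) = 6632.4736/7551.1697 = 0.8783.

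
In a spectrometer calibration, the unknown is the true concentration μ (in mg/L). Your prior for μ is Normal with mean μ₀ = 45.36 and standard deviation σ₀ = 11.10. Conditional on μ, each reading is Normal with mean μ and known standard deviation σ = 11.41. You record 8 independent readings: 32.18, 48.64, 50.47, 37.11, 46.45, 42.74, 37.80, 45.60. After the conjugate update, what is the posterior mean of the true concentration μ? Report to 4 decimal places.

For Normal data with known variance σ², a Normal(μ₀, σ₀²) prior on μ is conjugate. Posterior precision = 1/σ₀² + n/σ²; posterior mean is the precision-weighted average of μ₀ and x̄.
Σxᵢ = 32.18 + 48.64 + 50.47 + 37.11 + 46.45 + 42.74 + 37.80 + 45.60 = 340.99, so n·x̄ = 340.99.
σ₀² = 11.10² = 123.21, σ² = 11.41² = 130.1881; σ² + n·σ₀² = 130.1881 + 8·123.21 = 1115.8681.
Posterior mean = (μ₀/σ₀² + n·x̄/σ²)/(1/σ₀² + n/σ²) = (σ²·μ₀ + σ₀²·n·x̄)/(σ² + n·σ₀²) = (130.1881·45.36 + 123.21·340.99)/1115.8681 = 47918.710116/1115.8681 = 42.9430.

42.9430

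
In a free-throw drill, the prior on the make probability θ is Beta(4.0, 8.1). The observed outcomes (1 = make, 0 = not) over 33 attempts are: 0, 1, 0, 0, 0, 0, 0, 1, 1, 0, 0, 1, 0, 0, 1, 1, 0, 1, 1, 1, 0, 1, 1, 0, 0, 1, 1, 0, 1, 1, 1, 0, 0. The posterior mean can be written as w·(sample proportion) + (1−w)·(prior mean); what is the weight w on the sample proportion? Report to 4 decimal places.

0.7317

The Beta prior is conjugate to a Binomial/Bernoulli likelihood; the update adds successes to α and failures to β.
Posterior mean = (α₀+k)/(α₀+β₀+n) = [n/(α₀+β₀+n)]·(k/n) + [(α₀+β₀)/(α₀+β₀+n)]·α₀/(α₀+β₀), so only n and the prior enter the weight.
The weight on the data is w = n/(α₀+β₀+n) = 33/(4.0+8.1+33) = 33/45.1 = 0.7317.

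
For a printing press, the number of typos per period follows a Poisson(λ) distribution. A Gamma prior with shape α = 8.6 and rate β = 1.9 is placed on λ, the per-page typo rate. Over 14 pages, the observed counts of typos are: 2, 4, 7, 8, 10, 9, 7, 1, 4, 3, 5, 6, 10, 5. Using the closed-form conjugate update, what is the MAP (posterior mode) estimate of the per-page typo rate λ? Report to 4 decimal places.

5.5723

With a Gamma(shape α, rate β) prior, the Poisson likelihood is conjugate: the posterior is Gamma(α + ΣXᵢ, β + n).
Sum of counts S = 81 over n = 14 pages.
Posterior: Gamma(α+S, β+n) = Gamma(8.6+81, 1.9+14) = Gamma(89.6, 15.9).
Mode of Gamma(α,β) for α≥1 is (α−1)/β = 88.6/15.9 = 5.5723.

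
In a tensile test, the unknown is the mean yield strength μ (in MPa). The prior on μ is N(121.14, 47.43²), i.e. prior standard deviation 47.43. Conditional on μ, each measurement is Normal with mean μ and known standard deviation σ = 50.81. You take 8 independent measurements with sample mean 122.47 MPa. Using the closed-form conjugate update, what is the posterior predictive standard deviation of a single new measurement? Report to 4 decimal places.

For Normal data with known variance σ², a Normal(μ₀, σ₀²) prior on μ is conjugate. Posterior precision = 1/σ₀² + n/σ²; posterior mean is the precision-weighted average of μ₀ and x̄.
σ₀² = 47.43² = 2249.6049, σ² = 50.81² = 2581.6561; σ² + n·σ₀² = 2581.6561 + 8·2249.6049 = 20578.4953.
Posterior precision = 1/σ₀² + n/σ² = 1/2249.6049 + 8/2581.6561 = (σ² + n·σ₀²)/(σ₀²σ²) = 20578.4953/(2249.6049·2581.6561); posterior variance σₙ² = σ₀²σ²/(σ² + n·σ₀²) = 2249.6049·2581.6561/20578.4953 = 282.222103.
Predictive variance for one new observation = σₙ² + σ² = 2249.6049·2581.6561/20578.4953 + 2581.6561 = σ²·(σ₀² + 20578.4953)/20578.4953 = 2581.6561·22828.1002/20578.4953 = 2863.878203; SD = √(2581.6561·22828.1002/20578.4953) = 53.5152.

53.5152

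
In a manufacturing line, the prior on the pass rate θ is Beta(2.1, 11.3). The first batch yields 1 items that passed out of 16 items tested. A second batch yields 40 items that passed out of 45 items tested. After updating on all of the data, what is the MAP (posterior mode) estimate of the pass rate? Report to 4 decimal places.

The Beta prior is conjugate to a Binomial/Bernoulli likelihood; the update adds successes to α and failures to β.
After batch 1: Beta(2.1+1, 11.3+15) = Beta(3.1, 26.3).
After batch 2: Beta(3.1+40, 26.3+5) = Beta(43.1, 31.3).
Mode of Beta(a,b) for a,b>1 is (a−1)/(a+b−2) = 42.1/72.4 = 0.5815.

0.5815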